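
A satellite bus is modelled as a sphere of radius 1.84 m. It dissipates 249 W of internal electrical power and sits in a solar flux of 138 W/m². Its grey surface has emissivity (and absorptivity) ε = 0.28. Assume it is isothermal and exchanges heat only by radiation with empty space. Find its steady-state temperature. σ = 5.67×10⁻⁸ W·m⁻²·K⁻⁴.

T ≈ 177 K

At steady state, absorbed solar power + internal power = radiated power.
Absorbed: α·S·A_cross = 0.28·138·10.64 = 411.0 W (cross-section πr²).
Total input = 411.0 + 249 = 660.0 W.
Radiated: εσ·A_surf·T⁴ with A_surf = 4πr² = 42.54 m².
T⁴ = 660.0/(0.28·5.67×10⁻⁸·42.54) = 9.771×10⁸ K⁴.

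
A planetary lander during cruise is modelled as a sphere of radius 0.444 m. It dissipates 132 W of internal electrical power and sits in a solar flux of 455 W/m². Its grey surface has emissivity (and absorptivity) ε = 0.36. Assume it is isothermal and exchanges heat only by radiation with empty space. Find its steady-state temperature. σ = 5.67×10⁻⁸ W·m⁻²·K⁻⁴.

At steady state, absorbed solar power + internal power = radiated power.
Absorbed: α·S·A_cross = 0.36·455·0.6193 = 101.4 W (cross-section πr²).
Total input = 101.4 + 132 = 233.4 W.
Radiated: εσ·A_surf·T⁴ with A_surf = 4πr² = 2.477 m².
T⁴ = 233.4/(0.36·5.67×10⁻⁸·2.477) = 4.617×10⁹ K⁴.

T ≈ 261 K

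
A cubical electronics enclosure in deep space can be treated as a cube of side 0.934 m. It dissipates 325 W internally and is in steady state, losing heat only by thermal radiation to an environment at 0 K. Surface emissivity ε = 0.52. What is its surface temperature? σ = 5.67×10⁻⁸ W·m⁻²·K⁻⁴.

Steady state: internal power = radiated power, P = εσA T⁴.
Radiating area A = 6L² = 5.234 m².
T⁴ = P/(εσA) = 325/(0.52·5.67×10⁻⁸·5.234) = 2.106×10⁹ K⁴.
T = (2.106×10⁹)^(1/4).

T ≈ 214 K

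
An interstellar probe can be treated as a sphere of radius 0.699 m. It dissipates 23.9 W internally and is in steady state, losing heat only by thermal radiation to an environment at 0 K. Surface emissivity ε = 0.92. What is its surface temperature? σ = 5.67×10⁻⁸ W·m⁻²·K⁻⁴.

Steady state: internal power = radiated power, P = εσA T⁴.
Radiating area A = 4πr² = 6.140 m².
T⁴ = P/(εσA) = 23.9/(0.92·5.67×10⁻⁸·6.140) = 7.462×10⁷ K⁴.
T = (7.462×10⁷)^(1/4).

T ≈ 92.9 K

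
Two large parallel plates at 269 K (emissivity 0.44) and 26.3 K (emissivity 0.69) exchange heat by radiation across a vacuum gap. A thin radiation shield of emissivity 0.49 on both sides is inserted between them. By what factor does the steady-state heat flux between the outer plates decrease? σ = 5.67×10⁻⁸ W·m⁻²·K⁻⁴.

factor ≈ 2.13

Without shield: q₀ = σΔ(T⁴)/(1/ε₁+1/ε₂−1) with denominator 2.722.
With shield the two gaps are in series; the resistances add: (1/ε₁+1/ε_s−1)+(1/ε_s+1/ε₂−1) = 3.314+2.490 = 5.804.
Heat-flux ratio q₀/q = 5.804/2.722.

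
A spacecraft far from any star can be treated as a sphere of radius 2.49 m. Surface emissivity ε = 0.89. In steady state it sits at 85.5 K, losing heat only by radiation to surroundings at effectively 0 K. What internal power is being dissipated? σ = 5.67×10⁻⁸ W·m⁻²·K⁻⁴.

Steady state: P = εσA T⁴.
A = 4πr² = 77.91 m²; T⁴ = (85.5)⁴ = 5.344×10⁷ K⁴.
P = 0.89 × 5.67×10⁻⁸ × 77.91 × 5.344×10⁷.

P ≈ 210 W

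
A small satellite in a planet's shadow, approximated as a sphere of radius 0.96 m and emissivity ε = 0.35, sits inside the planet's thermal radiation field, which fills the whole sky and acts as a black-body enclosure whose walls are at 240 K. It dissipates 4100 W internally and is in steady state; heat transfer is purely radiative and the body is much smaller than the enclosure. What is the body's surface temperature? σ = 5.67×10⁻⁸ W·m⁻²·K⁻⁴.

For a small grey body in a large enclosure, net radiated power = εσA(T⁴ − T_w⁴).
Steady state: P = εσA(T⁴ − T_w⁴) with A = 4πr² = 11.58 m².
T⁴ = P/(εσA) + T_w⁴ = 4100/(0.35·5.67×10⁻⁸·11.58) + (240)⁴
    = 1.784×10¹⁰ + 3.318×10⁹ = 2.116×10¹⁰ K⁴.

T ≈ 381 K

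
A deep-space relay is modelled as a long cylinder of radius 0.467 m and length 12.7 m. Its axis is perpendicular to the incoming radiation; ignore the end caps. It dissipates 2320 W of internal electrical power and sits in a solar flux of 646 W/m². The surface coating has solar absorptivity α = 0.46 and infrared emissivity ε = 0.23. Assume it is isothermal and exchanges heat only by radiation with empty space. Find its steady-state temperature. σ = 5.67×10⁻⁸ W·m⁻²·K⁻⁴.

T ≈ 331 K

At steady state, absorbed solar power + internal power = radiated power.
Absorbed: α·S·A_cross = 0.46·646·11.86 = 3525 W (cross-section 2rL).
Total input = 3525 + 2320 = 5845 W.
Radiated: εσ·A_surf·T⁴ with A_surf = 2πrL = 37.26 m².
T⁴ = 5845/(0.23·5.67×10⁻⁸·37.26) = 1.203×10¹⁰ K⁴.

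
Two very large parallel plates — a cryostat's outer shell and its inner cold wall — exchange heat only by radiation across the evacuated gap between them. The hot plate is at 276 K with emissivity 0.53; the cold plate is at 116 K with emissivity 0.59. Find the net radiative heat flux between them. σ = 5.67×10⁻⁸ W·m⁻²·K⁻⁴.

For two infinite grey parallel plates, q = σ(T₁⁴ − T₂⁴)/(1/ε₁ + 1/ε₂ − 1).
T₁⁴ − T₂⁴ = 5.803×10⁹ − 1.811×10⁸ = 5.622×10⁹ K⁴.
1/ε₁ + 1/ε₂ − 1 = 1.887 + 1.695 − 1 = 2.582.
q = 5.67×10⁻⁸ × 5.622×10⁹ / 2.582.

q ≈ 123 W/m²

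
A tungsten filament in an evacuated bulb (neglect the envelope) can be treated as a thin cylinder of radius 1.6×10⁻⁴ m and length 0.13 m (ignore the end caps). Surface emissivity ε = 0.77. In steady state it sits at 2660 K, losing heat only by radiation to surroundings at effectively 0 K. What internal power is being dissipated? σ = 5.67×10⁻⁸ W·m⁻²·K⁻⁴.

P ≈ 286 W

Steady state: P = εσA T⁴.
A = 2πrL = 1.307×10⁻⁴ m²; T⁴ = (2660)⁴ = 5.006×10¹³ K⁴.
P = 0.77 × 5.67×10⁻⁸ × 1.307×10⁻⁴ × 5.006×10¹³.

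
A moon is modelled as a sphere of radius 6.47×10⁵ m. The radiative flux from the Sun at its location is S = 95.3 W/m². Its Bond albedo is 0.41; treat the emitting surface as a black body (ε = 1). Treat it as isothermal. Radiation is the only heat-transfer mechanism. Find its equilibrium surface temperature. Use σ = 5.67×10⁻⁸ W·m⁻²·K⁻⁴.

At equilibrium, absorbed power = emitted power.
Absorbing cross-section = πr² = 1.315×10¹² m²; emitting surface = 4πr² = 5.260×10¹² m² (ratio 4).
(1−a)S·A_cross = εσ·A_surf·T⁴  ⇒  T⁴ = (1−a)S/(4σ).
T⁴ = 0.590·95.3/(4·5.67×10⁻⁸) = 2.479×10⁸ K⁴.
T = (2.479×10⁸)^(1/4).

T ≈ 125 K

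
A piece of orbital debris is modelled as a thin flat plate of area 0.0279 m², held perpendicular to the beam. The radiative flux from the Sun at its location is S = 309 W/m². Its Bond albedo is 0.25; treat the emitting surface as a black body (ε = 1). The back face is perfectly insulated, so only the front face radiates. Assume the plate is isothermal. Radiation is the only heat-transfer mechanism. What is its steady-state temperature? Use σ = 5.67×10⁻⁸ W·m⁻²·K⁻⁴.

At equilibrium, absorbed power = emitted power.
Absorbing cross-section = A = 0.02790 m²; emitting surface = A = 0.02790 m² (ratio 1).
(1−a)S·A_cross = εσ·A_surf·T⁴  ⇒  T⁴ = (1−a)S/(1σ).
T⁴ = 0.750·309/(1·5.67×10⁻⁸) = 4.087×10⁹ K⁴.
T = (4.087×10⁹)^(1/4).

T ≈ 253 K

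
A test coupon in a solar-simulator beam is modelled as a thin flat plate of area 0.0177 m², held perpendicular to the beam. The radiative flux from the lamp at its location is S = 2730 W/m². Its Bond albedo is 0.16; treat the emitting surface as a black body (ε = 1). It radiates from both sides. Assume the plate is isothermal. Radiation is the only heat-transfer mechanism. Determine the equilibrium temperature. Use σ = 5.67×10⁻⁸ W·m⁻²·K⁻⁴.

T ≈ 377 K

At equilibrium, absorbed power = emitted power.
Absorbing cross-section = A = 0.01770 m²; emitting surface = 2A = 0.03540 m² (ratio 2).
(1−a)S·A_cross = εσ·A_surf·T⁴  ⇒  T⁴ = (1−a)S/(2σ).
T⁴ = 0.840·2730/(2·5.67×10⁻⁸) = 2.022×10¹⁰ K⁴.
T = (2.022×10¹⁰)^(1/4).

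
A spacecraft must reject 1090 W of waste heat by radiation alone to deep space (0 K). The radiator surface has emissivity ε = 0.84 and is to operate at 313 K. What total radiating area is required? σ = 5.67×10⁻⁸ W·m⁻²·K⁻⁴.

P = εσA T⁴ ⇒ A = P/(εσT⁴).
T⁴ = 9.598×10⁹ K⁴.
A = 1090/(0.84 × 5.67×10⁻⁸ × 9.598×10⁹).

A ≈ 2.38 m²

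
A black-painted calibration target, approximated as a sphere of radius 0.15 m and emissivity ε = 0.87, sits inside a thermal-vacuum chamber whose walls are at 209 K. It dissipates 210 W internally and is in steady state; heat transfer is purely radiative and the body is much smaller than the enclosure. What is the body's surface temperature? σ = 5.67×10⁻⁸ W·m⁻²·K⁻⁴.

T ≈ 361 K

For a small grey body in a large enclosure, net radiated power = εσA(T⁴ − T_w⁴).
Steady state: P = εσA(T⁴ − T_w⁴) with A = 4πr² = 0.2827 m².
T⁴ = P/(εσA) + T_w⁴ = 210/(0.87·5.67×10⁻⁸·0.2827) + (209)⁴
    = 1.506×10¹⁰ + 1.908×10⁹ = 1.696×10¹⁰ K⁴.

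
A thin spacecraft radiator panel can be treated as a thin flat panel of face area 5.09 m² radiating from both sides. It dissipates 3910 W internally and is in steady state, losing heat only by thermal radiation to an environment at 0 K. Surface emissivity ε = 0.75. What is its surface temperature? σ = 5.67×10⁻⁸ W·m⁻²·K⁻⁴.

Steady state: internal power = radiated power, P = εσA T⁴.
Radiating area A = 2·5.09 = 10.18 m².
T⁴ = P/(εσA) = 3910/(0.75·5.67×10⁻⁸·10.18) = 9.032×10⁹ K⁴.
T = (9.032×10⁹)^(1/4).

T ≈ 308 K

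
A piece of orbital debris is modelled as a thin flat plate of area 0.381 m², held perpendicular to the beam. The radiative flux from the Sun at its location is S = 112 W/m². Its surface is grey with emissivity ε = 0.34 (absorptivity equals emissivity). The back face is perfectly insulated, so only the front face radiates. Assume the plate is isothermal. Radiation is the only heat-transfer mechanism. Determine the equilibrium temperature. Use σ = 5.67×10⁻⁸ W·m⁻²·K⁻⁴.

At equilibrium, absorbed power = emitted power.
Absorbing cross-section = A = 0.3810 m²; emitting surface = A = 0.3810 m² (ratio 1).
εS·A_cross = εσ·A_surf·T⁴  ⇒  T⁴ = S/(1σ)   (ε cancels).
T⁴ = 112/(1·5.67×10⁻⁸) = 1.975×10⁹ K⁴.
T = (1.975×10⁹)^(1/4).

T ≈ 211 K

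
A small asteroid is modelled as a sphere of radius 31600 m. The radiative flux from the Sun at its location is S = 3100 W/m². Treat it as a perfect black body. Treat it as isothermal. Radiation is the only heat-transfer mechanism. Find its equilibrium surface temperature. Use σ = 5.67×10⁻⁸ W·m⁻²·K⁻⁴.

At equilibrium, absorbed power = emitted power.
Absorbing cross-section = πr² = 3.137×10⁹ m²; emitting surface = 4πr² = 1.255×10¹⁰ m² (ratio 4).
S·A_cross = εσ·A_surf·T⁴  ⇒  T⁴ = S/(4σ).
T⁴ = 1.00·3100/(4·5.67×10⁻⁸) = 1.367×10¹⁰ K⁴.
T = (1.367×10¹⁰)^(1/4).

T ≈ 342 K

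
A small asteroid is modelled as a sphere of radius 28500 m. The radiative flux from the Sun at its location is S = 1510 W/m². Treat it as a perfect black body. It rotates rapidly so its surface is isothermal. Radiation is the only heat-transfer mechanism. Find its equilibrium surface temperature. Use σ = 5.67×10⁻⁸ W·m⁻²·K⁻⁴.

T ≈ 286 K

At equilibrium, absorbed power = emitted power.
Absorbing cross-section = πr² = 2.552×10⁹ m²; emitting surface = 4πr² = 1.021×10¹⁰ m² (ratio 4).
S·A_cross = εσ·A_surf·T⁴  ⇒  T⁴ = S/(4σ).
T⁴ = 1.00·1510/(4·5.67×10⁻⁸) = 6.658×10⁹ K⁴.
T = (6.658×10⁹)^(1/4).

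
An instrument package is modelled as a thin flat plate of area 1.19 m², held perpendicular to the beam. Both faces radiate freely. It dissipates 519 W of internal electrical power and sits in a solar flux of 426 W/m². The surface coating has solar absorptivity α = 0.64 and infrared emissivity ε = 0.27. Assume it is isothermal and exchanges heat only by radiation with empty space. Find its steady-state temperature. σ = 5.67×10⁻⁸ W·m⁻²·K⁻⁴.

T ≈ 390 K

At steady state, absorbed solar power + internal power = radiated power.
Absorbed: α·S·A_cross = 0.64·426·1.190 = 324.4 W (cross-section A).
Total input = 324.4 + 519 = 843.4 W.
Radiated: εσ·A_surf·T⁴ with A_surf = 2A = 2.380 m².
T⁴ = 843.4/(0.27·5.67×10⁻⁸·2.380) = 2.315×10¹⁰ K⁴.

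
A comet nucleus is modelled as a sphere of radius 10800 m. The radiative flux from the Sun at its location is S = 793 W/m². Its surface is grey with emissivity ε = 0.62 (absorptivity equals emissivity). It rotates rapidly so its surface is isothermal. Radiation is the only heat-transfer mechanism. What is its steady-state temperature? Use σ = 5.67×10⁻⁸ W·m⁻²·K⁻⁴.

T ≈ 243 K

At equilibrium, absorbed power = emitted power.
Absorbing cross-section = πr² = 3.664×10⁸ m²; emitting surface = 4πr² = 1.466×10⁹ m² (ratio 4).
εS·A_cross = εσ·A_surf·T⁴  ⇒  T⁴ = S/(4σ)   (ε cancels).
T⁴ = 793/(4·5.67×10⁻⁸) = 3.496×10⁹ K⁴.
T = (3.496×10⁹)^(1/4).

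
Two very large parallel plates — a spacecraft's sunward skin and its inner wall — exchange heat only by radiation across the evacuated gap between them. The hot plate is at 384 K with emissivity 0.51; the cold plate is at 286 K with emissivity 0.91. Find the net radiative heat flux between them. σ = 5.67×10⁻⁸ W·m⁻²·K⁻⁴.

For two infinite grey parallel plates, q = σ(T₁⁴ − T₂⁴)/(1/ε₁ + 1/ε₂ − 1).
T₁⁴ − T₂⁴ = 2.174×10¹⁰ − 6.691×10⁹ = 1.505×10¹⁰ K⁴.
1/ε₁ + 1/ε₂ − 1 = 1.961 + 1.099 − 1 = 2.060.
q = 5.67×10⁻⁸ × 1.505×10¹⁰ / 2.060.

q ≈ 414 W/m²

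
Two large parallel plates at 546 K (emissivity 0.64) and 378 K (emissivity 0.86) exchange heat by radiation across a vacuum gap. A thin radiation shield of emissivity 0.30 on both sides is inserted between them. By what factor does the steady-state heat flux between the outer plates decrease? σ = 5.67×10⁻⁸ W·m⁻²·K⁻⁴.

factor ≈ 4.28

Without shield: q₀ = σΔ(T⁴)/(1/ε₁+1/ε₂−1) with denominator 1.725.
With shield the two gaps are in series; the resistances add: (1/ε₁+1/ε_s−1)+(1/ε_s+1/ε₂−1) = 3.896+3.496 = 7.392.
Heat-flux ratio q₀/q = 7.392/1.725.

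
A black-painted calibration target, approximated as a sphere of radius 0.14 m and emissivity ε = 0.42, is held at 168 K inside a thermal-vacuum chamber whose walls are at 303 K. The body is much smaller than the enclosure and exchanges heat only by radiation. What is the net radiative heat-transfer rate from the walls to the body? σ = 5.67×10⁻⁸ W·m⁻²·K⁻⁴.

P_net ≈ 44.8 W

For a small grey body in a large enclosure: P_net = εσA(T_body⁴ − T_wall⁴).
A = 4πr² = 0.2463 m²; T_body⁴ − T_wall⁴ = 7.966×10⁸ − 8.429×10⁹ = -7.632×10⁹ K⁴.
|P_net| = 0.42·5.67×10⁻⁸·0.2463·7.632×10⁹.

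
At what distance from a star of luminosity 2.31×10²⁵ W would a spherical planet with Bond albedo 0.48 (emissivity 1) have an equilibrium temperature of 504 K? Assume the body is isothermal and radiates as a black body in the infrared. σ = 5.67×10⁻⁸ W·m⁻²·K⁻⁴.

d ≈ 8.08×10⁹ m

For an isothermal black-emitting sphere, (1−a)S·πr² = σ·4πr²·T⁴ ⇒ S = 4σT⁴/(1−a).
S = 4·5.67×10⁻⁸·(504)⁴/0.520 = 28140 W/m².
Flux falls as S = L/(4πd²), so d = √(L/(4πS)) = √(2.31×10²⁵/(4π·28140)).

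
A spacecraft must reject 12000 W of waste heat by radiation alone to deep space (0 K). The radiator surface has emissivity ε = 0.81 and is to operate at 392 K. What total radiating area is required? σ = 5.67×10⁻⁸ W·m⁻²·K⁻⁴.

P = εσA T⁴ ⇒ A = P/(εσT⁴).
T⁴ = 2.361×10¹⁰ K⁴.
A = 12000/(0.81 × 5.67×10⁻⁸ × 2.361×10¹⁰).

A ≈ 11.1 m²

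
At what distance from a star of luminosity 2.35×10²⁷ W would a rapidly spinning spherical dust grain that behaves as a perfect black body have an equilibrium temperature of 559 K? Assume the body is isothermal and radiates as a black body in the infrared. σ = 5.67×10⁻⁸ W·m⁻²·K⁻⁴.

For an isothermal black-emitting sphere, (1−a)S·πr² = σ·4πr²·T⁴ ⇒ S = 4σT⁴/(1−a).
S = 4·5.67×10⁻⁸·(559)⁴/1.00 = 22150 W/m².
Flux falls as S = L/(4πd²), so d = √(L/(4πS)) = √(2.35×10²⁷/(4π·22150)).

d ≈ 9.19×10¹⁰ m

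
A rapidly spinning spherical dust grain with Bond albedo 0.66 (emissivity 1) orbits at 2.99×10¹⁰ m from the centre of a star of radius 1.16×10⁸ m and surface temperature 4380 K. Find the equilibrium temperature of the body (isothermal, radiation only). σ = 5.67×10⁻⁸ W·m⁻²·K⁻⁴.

T ≈ 147 K

The star's surface emits σT_*⁴; at distance d the flux is S = σT_*⁴(R_*/d)².
S = 5.67×10⁻⁸·(4380)⁴·(1.16×10⁸/2.99×10¹⁰)² = 314.1 W/m².
For an isothermal sphere T⁴ = (1−a)S/(4σ) = 4.709×10⁸ K⁴.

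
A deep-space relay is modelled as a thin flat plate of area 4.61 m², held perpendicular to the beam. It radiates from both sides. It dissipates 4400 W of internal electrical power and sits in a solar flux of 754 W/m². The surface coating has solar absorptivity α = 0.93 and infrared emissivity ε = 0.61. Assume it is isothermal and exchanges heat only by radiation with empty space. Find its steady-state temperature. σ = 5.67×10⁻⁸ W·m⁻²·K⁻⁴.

At steady state, absorbed solar power + internal power = radiated power.
Absorbed: α·S·A_cross = 0.93·754·4.610 = 3233 W (cross-section A).
Total input = 3233 + 4400 = 7633 W.
Radiated: εσ·A_surf·T⁴ with A_surf = 2A = 9.220 m².
T⁴ = 7633/(0.61·5.67×10⁻⁸·9.220) = 2.393×10¹⁰ K⁴.

T ≈ 393 K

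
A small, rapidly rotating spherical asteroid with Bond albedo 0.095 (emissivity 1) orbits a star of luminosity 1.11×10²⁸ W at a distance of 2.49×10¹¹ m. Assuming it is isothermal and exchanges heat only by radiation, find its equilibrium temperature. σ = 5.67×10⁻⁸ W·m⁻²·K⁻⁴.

T ≈ 488 K

First find the stellar flux at distance d: S = L/(4πd²) = 1.11×10²⁸/(4π·(2.49×10¹¹)²) = 14250 W/m².
For an isothermal sphere, absorbed (1−a)S·πr² = emitted σ·4πr²·T⁴, so T⁴ = (1−a)S/(4σ).
T⁴ = 0.905·14250/(4·5.67×10⁻⁸) = 5.685×10¹⁰ K⁴.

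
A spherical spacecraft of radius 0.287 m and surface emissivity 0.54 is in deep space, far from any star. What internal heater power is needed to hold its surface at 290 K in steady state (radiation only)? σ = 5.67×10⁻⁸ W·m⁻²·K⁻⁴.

P ≈ 224 W

P = εσ·4πr²·T⁴.
4πr² = 1.035 m²; T⁴ = 7.073×10⁹ K⁴.
P = 0.54·5.67×10⁻⁸·1.035·7.073×10⁹.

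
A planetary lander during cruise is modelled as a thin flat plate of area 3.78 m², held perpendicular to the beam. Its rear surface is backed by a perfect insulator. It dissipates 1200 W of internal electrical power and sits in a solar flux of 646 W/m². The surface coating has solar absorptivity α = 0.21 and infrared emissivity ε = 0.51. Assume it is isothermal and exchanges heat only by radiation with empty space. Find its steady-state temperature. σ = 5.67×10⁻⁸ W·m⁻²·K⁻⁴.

At steady state, absorbed solar power + internal power = radiated power.
Absorbed: α·S·A_cross = 0.21·646·3.780 = 512.8 W (cross-section A).
Total input = 512.8 + 1200 = 1713 W.
Radiated: εσ·A_surf·T⁴ with A_surf = A = 3.780 m².
T⁴ = 1713/(0.51·5.67×10⁻⁸·3.780) = 1.567×10¹⁰ K⁴.

T ≈ 354 K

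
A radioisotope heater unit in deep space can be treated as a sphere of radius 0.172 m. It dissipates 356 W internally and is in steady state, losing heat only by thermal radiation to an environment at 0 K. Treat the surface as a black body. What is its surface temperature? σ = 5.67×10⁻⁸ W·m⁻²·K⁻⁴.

Steady state: internal power = radiated power, P = εσA T⁴.
Radiating area A = 4πr² = 0.3718 m².
T⁴ = P/(εσA) = 356/(1.0·5.67×10⁻⁸·0.3718) = 1.689×10¹⁰ K⁴.
T = (1.689×10¹⁰)^(1/4).

T ≈ 360 K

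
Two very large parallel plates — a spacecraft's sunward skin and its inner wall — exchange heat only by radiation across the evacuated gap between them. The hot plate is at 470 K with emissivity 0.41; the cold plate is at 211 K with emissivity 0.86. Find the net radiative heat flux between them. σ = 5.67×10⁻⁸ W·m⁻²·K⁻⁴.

For two infinite grey parallel plates, q = σ(T₁⁴ − T₂⁴)/(1/ε₁ + 1/ε₂ − 1).
T₁⁴ − T₂⁴ = 4.880×10¹⁰ − 1.982×10⁹ = 4.681×10¹⁰ K⁴.
1/ε₁ + 1/ε₂ − 1 = 2.439 + 1.163 − 1 = 2.602.
q = 5.67×10⁻⁸ × 4.681×10¹⁰ / 2.602.

q ≈ 1020 W/m²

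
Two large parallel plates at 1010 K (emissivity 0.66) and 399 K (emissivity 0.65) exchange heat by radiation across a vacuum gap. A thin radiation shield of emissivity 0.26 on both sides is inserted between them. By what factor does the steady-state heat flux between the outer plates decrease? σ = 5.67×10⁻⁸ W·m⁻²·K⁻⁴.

Without shield: q₀ = σΔ(T⁴)/(1/ε₁+1/ε₂−1) with denominator 2.054.
With shield the two gaps are in series; the resistances add: (1/ε₁+1/ε_s−1)+(1/ε_s+1/ε₂−1) = 4.361+4.385 = 8.746.
Heat-flux ratio q₀/q = 8.746/2.054.

factor ≈ 4.26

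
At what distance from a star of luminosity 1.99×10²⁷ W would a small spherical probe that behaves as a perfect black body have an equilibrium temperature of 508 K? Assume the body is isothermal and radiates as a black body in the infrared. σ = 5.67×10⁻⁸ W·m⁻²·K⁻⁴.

For an isothermal black-emitting sphere, (1−a)S·πr² = σ·4πr²·T⁴ ⇒ S = 4σT⁴/(1−a).
S = 4·5.67×10⁻⁸·(508)⁴/1.00 = 15100 W/m².
Flux falls as S = L/(4πd²), so d = √(L/(4πS)) = √(1.99×10²⁷/(4π·15100)).

d ≈ 1.02×10¹¹ m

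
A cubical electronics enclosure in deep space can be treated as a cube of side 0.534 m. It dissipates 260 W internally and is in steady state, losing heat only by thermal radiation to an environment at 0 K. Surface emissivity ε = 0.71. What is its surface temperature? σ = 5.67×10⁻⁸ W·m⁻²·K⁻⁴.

T ≈ 248 K

Steady state: internal power = radiated power, P = εσA T⁴.
Radiating area A = 6L² = 1.711 m².
T⁴ = P/(εσA) = 260/(0.71·5.67×10⁻⁸·1.711) = 3.775×10⁹ K⁴.
T = (3.775×10⁹)^(1/4).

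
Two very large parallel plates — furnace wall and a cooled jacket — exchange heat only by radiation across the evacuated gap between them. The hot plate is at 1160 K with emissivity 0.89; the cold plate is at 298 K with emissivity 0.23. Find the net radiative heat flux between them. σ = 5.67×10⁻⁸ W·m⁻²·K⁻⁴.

q ≈ 22900 W/m²

For two infinite grey parallel plates, q = σ(T₁⁴ − T₂⁴)/(1/ε₁ + 1/ε₂ − 1).
T₁⁴ − T₂⁴ = 1.811×10¹² − 7.886×10⁹ = 1.803×10¹² K⁴.
1/ε₁ + 1/ε₂ − 1 = 1.124 + 4.348 − 1 = 4.471.
q = 5.67×10⁻⁸ × 1.803×10¹² / 4.471.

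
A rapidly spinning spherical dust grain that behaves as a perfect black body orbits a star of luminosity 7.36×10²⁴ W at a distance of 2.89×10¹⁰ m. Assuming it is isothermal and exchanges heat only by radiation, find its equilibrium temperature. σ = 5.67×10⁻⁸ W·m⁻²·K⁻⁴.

T ≈ 236 K

First find the stellar flux at distance d: S = L/(4πd²) = 7.36×10²⁴/(4π·(2.89×10¹⁰)²) = 701.2 W/m².
For an isothermal sphere, absorbed (1−a)S·πr² = emitted σ·4πr²·T⁴, so T⁴ = (1−a)S/(4σ).
T⁴ = 1.00·701.2/(4·5.67×10⁻⁸) = 3.092×10⁹ K⁴.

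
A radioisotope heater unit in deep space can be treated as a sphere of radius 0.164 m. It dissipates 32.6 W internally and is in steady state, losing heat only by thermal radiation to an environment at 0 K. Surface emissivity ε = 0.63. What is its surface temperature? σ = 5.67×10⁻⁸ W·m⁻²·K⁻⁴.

T ≈ 228 K

Steady state: internal power = radiated power, P = εσA T⁴.
Radiating area A = 4πr² = 0.3380 m².
T⁴ = P/(εσA) = 32.6/(0.63·5.67×10⁻⁸·0.3380) = 2.700×10⁹ K⁴.
T = (2.700×10⁹)^(1/4).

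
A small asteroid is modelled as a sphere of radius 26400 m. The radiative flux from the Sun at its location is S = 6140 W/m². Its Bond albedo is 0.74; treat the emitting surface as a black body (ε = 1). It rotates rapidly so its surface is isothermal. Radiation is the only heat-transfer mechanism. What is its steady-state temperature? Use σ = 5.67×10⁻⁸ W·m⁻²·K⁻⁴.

T ≈ 290 K

At equilibrium, absorbed power = emitted power.
Absorbing cross-section = πr² = 2.190×10⁹ m²; emitting surface = 4πr² = 8.758×10⁹ m² (ratio 4).
(1−a)S·A_cross = εσ·A_surf·T⁴  ⇒  T⁴ = (1−a)S/(4σ).
T⁴ = 0.260·6140/(4·5.67×10⁻⁸) = 7.039×10⁹ K⁴.
T = (7.039×10⁹)^(1/4).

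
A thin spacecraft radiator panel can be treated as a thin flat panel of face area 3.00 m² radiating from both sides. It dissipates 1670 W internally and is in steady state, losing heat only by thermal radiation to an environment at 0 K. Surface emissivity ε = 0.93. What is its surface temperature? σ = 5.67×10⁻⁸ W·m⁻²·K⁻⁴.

Steady state: internal power = radiated power, P = εσA T⁴.
Radiating area A = 2·3.00 = 6.000 m².
T⁴ = P/(εσA) = 1670/(0.93·5.67×10⁻⁸·6.000) = 5.278×10⁹ K⁴.
T = (5.278×10⁹)^(1/4).

T ≈ 270 K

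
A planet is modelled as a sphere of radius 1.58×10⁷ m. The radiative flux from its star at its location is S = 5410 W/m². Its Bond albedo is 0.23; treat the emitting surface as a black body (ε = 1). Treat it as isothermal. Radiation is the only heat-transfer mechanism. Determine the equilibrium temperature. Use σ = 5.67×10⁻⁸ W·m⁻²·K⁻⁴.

T ≈ 368 K

At equilibrium, absorbed power = emitted power.
Absorbing cross-section = πr² = 7.843×10¹⁴ m²; emitting surface = 4πr² = 3.137×10¹⁵ m² (ratio 4).
(1−a)S·A_cross = εσ·A_surf·T⁴  ⇒  T⁴ = (1−a)S/(4σ).
T⁴ = 0.770·5410/(4·5.67×10⁻⁸) = 1.837×10¹⁰ K⁴.
T = (1.837×10¹⁰)^(1/4).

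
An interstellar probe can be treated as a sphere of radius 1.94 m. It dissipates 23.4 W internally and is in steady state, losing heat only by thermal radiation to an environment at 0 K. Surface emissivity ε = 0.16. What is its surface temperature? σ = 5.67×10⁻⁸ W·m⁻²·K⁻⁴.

Steady state: internal power = radiated power, P = εσA T⁴.
Radiating area A = 4πr² = 47.29 m².
T⁴ = P/(εσA) = 23.4/(0.16·5.67×10⁻⁸·47.29) = 5.454×10⁷ K⁴.
T = (5.454×10⁷)^(1/4).

T ≈ 85.9 K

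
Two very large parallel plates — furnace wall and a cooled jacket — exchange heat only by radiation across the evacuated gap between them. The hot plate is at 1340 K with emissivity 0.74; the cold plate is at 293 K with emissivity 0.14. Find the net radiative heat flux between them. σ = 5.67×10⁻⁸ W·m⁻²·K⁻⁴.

For two infinite grey parallel plates, q = σ(T₁⁴ − T₂⁴)/(1/ε₁ + 1/ε₂ − 1).
T₁⁴ − T₂⁴ = 3.224×10¹² − 7.370×10⁹ = 3.217×10¹² K⁴.
1/ε₁ + 1/ε₂ − 1 = 1.351 + 7.143 − 1 = 7.494.
q = 5.67×10⁻⁸ × 3.217×10¹² / 7.494.

q ≈ 24300 W/m²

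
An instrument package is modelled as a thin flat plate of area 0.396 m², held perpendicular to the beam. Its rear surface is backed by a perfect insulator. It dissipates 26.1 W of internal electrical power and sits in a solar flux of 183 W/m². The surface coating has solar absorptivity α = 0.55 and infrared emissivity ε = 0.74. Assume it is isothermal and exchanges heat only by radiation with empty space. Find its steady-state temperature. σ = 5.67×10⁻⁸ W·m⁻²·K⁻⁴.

At steady state, absorbed solar power + internal power = radiated power.
Absorbed: α·S·A_cross = 0.55·183·0.3960 = 39.86 W (cross-section A).
Total input = 39.86 + 26.1 = 65.96 W.
Radiated: εσ·A_surf·T⁴ with A_surf = A = 0.3960 m².
T⁴ = 65.96/(0.74·5.67×10⁻⁸·0.3960) = 3.970×10⁹ K⁴.

T ≈ 251 K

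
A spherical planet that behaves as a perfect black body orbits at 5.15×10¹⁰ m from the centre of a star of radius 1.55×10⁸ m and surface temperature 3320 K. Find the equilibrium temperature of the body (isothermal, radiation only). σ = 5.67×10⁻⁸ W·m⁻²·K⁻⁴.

The star's surface emits σT_*⁴; at distance d the flux is S = σT_*⁴(R_*/d)².
S = 5.67×10⁻⁸·(3320)⁴·(1.55×10⁸/5.15×10¹⁰)² = 62.40 W/m².
For an isothermal sphere T⁴ = (1−a)S/(4σ) = 2.751×10⁸ K⁴.

T ≈ 129 K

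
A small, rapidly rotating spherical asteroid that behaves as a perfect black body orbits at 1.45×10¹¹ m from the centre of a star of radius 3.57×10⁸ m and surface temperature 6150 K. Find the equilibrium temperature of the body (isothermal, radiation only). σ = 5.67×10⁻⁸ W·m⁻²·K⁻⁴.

The star's surface emits σT_*⁴; at distance d the flux is S = σT_*⁴(R_*/d)².
S = 5.67×10⁻⁸·(6150)⁴·(3.57×10⁸/1.45×10¹¹)² = 491.7 W/m².
For an isothermal sphere T⁴ = (1−a)S/(4σ) = 2.168×10⁹ K⁴.

T ≈ 216 K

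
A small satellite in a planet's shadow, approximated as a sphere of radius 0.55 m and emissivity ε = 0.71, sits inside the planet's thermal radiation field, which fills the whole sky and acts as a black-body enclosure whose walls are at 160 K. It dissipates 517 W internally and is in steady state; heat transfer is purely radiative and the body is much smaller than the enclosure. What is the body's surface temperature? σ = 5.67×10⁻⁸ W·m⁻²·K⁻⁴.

T ≈ 252 K

For a small grey body in a large enclosure, net radiated power = εσA(T⁴ − T_w⁴).
Steady state: P = εσA(T⁴ − T_w⁴) with A = 4πr² = 3.801 m².
T⁴ = P/(εσA) + T_w⁴ = 517/(0.71·5.67×10⁻⁸·3.801) + (160)⁴
    = 3.378×10⁹ + 6.554×10⁸ = 4.034×10⁹ K⁴.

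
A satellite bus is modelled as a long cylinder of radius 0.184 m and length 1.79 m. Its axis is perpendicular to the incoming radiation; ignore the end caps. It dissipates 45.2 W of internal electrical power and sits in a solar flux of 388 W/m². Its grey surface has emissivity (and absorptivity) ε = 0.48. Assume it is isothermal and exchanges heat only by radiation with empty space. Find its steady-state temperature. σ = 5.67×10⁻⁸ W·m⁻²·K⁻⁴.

T ≈ 234 K

At steady state, absorbed solar power + internal power = radiated power.
Absorbed: α·S·A_cross = 0.48·388·0.6587 = 122.7 W (cross-section 2rL).
Total input = 122.7 + 45.2 = 167.9 W.
Radiated: εσ·A_surf·T⁴ with A_surf = 2πrL = 2.069 m².
T⁴ = 167.9/(0.48·5.67×10⁻⁸·2.069) = 2.981×10⁹ K⁴.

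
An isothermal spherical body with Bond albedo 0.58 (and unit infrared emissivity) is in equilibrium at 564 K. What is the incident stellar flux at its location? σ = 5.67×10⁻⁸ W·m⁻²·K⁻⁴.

(1−a)S·πr² = σ·4πr²·T⁴ ⇒ S = 4σT⁴/(1−a).
S = 4·5.67×10⁻⁸·1.012×10¹¹/0.420.

S ≈ 54600 W/m²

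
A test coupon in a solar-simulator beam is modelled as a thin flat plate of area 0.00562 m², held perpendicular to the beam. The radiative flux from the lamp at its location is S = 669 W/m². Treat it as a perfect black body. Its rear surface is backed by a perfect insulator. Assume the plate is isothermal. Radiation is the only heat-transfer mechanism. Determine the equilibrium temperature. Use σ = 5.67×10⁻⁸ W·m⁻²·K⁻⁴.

T ≈ 330 K

At equilibrium, absorbed power = emitted power.
Absorbing cross-section = A = 0.005620 m²; emitting surface = A = 0.005620 m² (ratio 1).
S·A_cross = εσ·A_surf·T⁴  ⇒  T⁴ = S/(1σ).
T⁴ = 1.00·669/(1·5.67×10⁻⁸) = 1.180×10¹⁰ K⁴.
T = (1.180×10¹⁰)^(1/4).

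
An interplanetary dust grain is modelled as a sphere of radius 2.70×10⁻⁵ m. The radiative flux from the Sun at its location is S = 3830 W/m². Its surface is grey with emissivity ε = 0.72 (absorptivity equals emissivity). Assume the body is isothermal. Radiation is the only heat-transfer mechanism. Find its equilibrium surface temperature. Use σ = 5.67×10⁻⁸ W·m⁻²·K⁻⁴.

At equilibrium, absorbed power = emitted power.
Absorbing cross-section = πr² = 2.290×10⁻⁹ m²; emitting surface = 4πr² = 9.161×10⁻⁹ m² (ratio 4).
εS·A_cross = εσ·A_surf·T⁴  ⇒  T⁴ = S/(4σ)   (ε cancels).
T⁴ = 3830/(4·5.67×10⁻⁸) = 1.689×10¹⁰ K⁴.
T = (1.689×10¹⁰)^(1/4).

T ≈ 360 K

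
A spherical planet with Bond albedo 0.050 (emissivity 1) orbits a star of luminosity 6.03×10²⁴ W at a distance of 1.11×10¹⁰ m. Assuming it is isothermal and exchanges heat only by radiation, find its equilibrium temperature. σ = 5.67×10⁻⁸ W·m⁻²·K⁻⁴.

T ≈ 357 K

First find the stellar flux at distance d: S = L/(4πd²) = 6.03×10²⁴/(4π·(1.11×10¹⁰)²) = 3895 W/m².
For an isothermal sphere, absorbed (1−a)S·πr² = emitted σ·4πr²·T⁴, so T⁴ = (1−a)S/(4σ).
T⁴ = 0.950·3895/(4·5.67×10⁻⁸) = 1.631×10¹⁰ K⁴.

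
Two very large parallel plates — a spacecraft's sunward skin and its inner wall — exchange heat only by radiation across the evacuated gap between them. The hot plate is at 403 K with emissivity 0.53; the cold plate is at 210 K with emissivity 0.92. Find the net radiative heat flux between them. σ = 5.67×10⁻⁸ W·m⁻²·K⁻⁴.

q ≈ 702 W/m²

For two infinite grey parallel plates, q = σ(T₁⁴ − T₂⁴)/(1/ε₁ + 1/ε₂ − 1).
T₁⁴ − T₂⁴ = 2.638×10¹⁰ − 1.945×10⁹ = 2.443×10¹⁰ K⁴.
1/ε₁ + 1/ε₂ − 1 = 1.887 + 1.087 − 1 = 1.974.
q = 5.67×10⁻⁸ × 2.443×10¹⁰ / 1.974.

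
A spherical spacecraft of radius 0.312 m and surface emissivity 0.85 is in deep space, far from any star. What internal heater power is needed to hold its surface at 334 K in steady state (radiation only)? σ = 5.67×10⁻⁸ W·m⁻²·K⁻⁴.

P ≈ 734 W

P = εσ·4πr²·T⁴.
4πr² = 1.223 m²; T⁴ = 1.244×10¹⁰ K⁴.
P = 0.85·5.67×10⁻⁸·1.223·1.244×10¹⁰.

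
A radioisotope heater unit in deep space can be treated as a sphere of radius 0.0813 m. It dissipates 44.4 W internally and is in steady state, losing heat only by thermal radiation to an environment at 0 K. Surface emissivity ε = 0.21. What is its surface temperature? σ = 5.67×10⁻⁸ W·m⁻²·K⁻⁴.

T ≈ 460 K

Steady state: internal power = radiated power, P = εσA T⁴.
Radiating area A = 4πr² = 0.08306 m².
T⁴ = P/(εσA) = 44.4/(0.21·5.67×10⁻⁸·0.08306) = 4.489×10¹⁰ K⁴.
T = (4.489×10¹⁰)^(1/4).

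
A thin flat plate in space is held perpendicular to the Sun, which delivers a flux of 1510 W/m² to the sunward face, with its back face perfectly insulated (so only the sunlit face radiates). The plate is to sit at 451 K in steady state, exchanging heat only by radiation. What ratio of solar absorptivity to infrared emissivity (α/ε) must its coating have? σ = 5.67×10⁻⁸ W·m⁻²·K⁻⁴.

α/ε ≈ 1.55

Balance: αS·A = εσ·1A·T⁴ ⇒ α/ε = σT⁴/S.
α/ε = 5.67×10⁻⁸·(451)⁴/1510 = 5.67×10⁻⁸·4.137×10¹⁰/1510.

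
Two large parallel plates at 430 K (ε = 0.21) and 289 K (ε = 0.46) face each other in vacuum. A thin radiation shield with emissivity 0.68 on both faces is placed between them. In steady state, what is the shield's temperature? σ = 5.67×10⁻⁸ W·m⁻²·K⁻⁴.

T_s ≈ 356 K

In steady state the net flux on the hot side equals that on the cold side.
σ(T₁⁴−T_s⁴)/D₁ = σ(T_s⁴−T₂⁴)/D₂, with D₁ = 1/ε₁+1/ε_s−1 = 5.232, D₂ = 1/ε_s+1/ε₂−1 = 2.645.
Solve for T_s⁴: T_s⁴ = (D₂·T₁⁴ + D₁·T₂⁴)/(D₁+D₂) = 1.611×10¹⁰ K⁴.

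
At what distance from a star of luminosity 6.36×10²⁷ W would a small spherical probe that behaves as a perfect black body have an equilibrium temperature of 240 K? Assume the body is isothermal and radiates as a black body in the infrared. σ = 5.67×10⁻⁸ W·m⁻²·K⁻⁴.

d ≈ 8.20×10¹¹ m

For an isothermal black-emitting sphere, (1−a)S·πr² = σ·4πr²·T⁴ ⇒ S = 4σT⁴/(1−a).
S = 4·5.67×10⁻⁸·(240)⁴/1.00 = 752.5 W/m².
Flux falls as S = L/(4πd²), so d = √(L/(4πS)) = √(6.36×10²⁷/(4π·752.5)).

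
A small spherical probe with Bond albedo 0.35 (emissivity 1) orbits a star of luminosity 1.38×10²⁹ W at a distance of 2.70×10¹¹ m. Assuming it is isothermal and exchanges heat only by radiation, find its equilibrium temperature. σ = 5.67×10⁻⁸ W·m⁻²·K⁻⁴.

First find the stellar flux at distance d: S = L/(4πd²) = 1.38×10²⁹/(4π·(2.70×10¹¹)²) = 1.506×10⁵ W/m².
For an isothermal sphere, absorbed (1−a)S·πr² = emitted σ·4πr²·T⁴, so T⁴ = (1−a)S/(4σ).
T⁴ = 0.650·1.506×10⁵/(4·5.67×10⁻⁸) = 4.317×10¹¹ K⁴.

T ≈ 811 K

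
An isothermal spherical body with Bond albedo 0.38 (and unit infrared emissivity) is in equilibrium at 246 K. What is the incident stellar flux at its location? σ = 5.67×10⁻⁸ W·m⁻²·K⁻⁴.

(1−a)S·πr² = σ·4πr²·T⁴ ⇒ S = 4σT⁴/(1−a).
S = 4·5.67×10⁻⁸·3.662×10⁹/0.620.

S ≈ 1340 W/m²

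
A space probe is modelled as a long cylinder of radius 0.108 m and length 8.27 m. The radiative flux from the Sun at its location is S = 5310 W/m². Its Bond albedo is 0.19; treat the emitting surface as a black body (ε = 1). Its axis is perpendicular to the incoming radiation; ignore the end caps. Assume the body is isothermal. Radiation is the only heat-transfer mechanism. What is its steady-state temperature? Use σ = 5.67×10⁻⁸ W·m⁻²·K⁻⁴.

At equilibrium, absorbed power = emitted power.
Absorbing cross-section = 2rL = 1.786 m²; emitting surface = 2πrL = 5.612 m² (ratio π).
(1−a)S·A_cross = εσ·A_surf·T⁴  ⇒  T⁴ = (1−a)S/(πσ).
T⁴ = 0.810·5310/(π·5.67×10⁻⁸) = 2.415×10¹⁰ K⁴.
T = (2.415×10¹⁰)^(1/4).

T ≈ 394 K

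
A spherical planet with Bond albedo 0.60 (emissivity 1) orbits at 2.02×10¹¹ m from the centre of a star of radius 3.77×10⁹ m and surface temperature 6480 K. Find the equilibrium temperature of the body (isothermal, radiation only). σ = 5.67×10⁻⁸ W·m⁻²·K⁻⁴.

The star's surface emits σT_*⁴; at distance d the flux is S = σT_*⁴(R_*/d)².
S = 5.67×10⁻⁸·(6480)⁴·(3.77×10⁹/2.02×10¹¹)² = 34820 W/m².
For an isothermal sphere T⁴ = (1−a)S/(4σ) = 6.142×10¹⁰ K⁴.

T ≈ 498 K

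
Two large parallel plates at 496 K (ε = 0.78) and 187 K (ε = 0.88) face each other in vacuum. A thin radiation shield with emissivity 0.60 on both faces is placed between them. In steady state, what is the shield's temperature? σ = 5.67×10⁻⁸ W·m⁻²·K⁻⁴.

T_s ≈ 415 K

In steady state the net flux on the hot side equals that on the cold side.
σ(T₁⁴−T_s⁴)/D₁ = σ(T_s⁴−T₂⁴)/D₂, with D₁ = 1/ε₁+1/ε_s−1 = 1.949, D₂ = 1/ε_s+1/ε₂−1 = 1.803.
Solve for T_s⁴: T_s⁴ = (D₂·T₁⁴ + D₁·T₂⁴)/(D₁+D₂) = 2.972×10¹⁰ K⁴.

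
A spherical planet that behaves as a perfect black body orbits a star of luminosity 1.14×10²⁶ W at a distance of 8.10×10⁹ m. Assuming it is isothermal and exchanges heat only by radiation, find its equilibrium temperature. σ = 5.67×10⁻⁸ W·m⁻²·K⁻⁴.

T ≈ 884 K

First find the stellar flux at distance d: S = L/(4πd²) = 1.14×10²⁶/(4π·(8.10×10⁹)²) = 1.383×10⁵ W/m².
For an isothermal sphere, absorbed (1−a)S·πr² = emitted σ·4πr²·T⁴, so T⁴ = (1−a)S/(4σ).
T⁴ = 1.00·1.383×10⁵/(4·5.67×10⁻⁸) = 6.097×10¹¹ K⁴.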